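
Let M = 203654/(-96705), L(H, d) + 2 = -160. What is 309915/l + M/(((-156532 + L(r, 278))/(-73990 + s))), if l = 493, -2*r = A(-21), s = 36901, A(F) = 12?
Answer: 260691506246194/415026387895 ≈ 628.13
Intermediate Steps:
r = -6 (r = -½*12 = -6)
L(H, d) = -162 (L(H, d) = -2 - 160 = -162)
M = -203654/96705 (M = 203654*(-1/96705) = -203654/96705 ≈ -2.1059)
309915/l + M/(((-156532 + L(r, 278))/(-73990 + s))) = 309915/493 - 203654*(-73990 + 36901)/(-156532 - 162)/96705 = 309915*(1/493) - 203654/(96705*((-156694/(-37089)))) = 309915/493 - 203654/(96705*((-156694*(-1/37089)))) = 309915/493 - 203654/(96705*156694/37089) = 309915/493 - 203654/96705*37089/156694 = 309915/493 - 419629067/841838515 = 260691506246194/415026387895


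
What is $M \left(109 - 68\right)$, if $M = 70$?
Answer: $2870$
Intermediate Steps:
$M \left(109 - 68\right) = 70 \left(109 - 68\right) = 70 \cdot 41 = 2870$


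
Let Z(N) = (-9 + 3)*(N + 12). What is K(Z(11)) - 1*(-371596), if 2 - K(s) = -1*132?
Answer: 371730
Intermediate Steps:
Z(N) = -72 - 6*N (Z(N) = -6*(12 + N) = -72 - 6*N)
K(s) = 134 (K(s) = 2 - (-1)*132 = 2 - 1*(-132) = 2 + 132 = 134)
K(Z(11)) - 1*(-371596) = 134 - 1*(-371596) = 134 + 371596 = 371730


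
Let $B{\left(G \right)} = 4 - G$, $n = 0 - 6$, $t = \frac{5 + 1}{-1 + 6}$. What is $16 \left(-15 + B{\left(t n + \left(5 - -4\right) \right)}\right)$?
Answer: $- \frac{1024}{5} \approx -204.8$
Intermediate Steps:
$t = \frac{6}{5} \approx 1.2$
$n = -6$ ($n = 0 - 6 = -6$)
$16 \left(-15 + B{\left(t n + \left(5 - -4\right) \right)}\right) = 16 \left(-15 - \left(1 + 4 - \frac{36}{5}\right)\right) = 16 \left(-15 + \left(4 - \left(- \frac{36}{5} + \left(5 + 4\right)\right)\right)\right) = 16 \left(-15 + \left(4 - \left(- \frac{36}{5} + 9\right)\right)\right) = 16 \left(-15 + \left(4 - \frac{9}{5}\right)\right) = 16 \left(-15 + \frac{11}{5}\right) = 16 \left(- \frac{64}{5}\right) = - \frac{1024}{5}$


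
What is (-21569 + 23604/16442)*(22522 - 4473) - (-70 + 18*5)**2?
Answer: -3200216374803/8221 ≈ -3.8927e+8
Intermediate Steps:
(-21569 + 23604/16442)*(22522 - 4473) - (-70 + 18*5)**2 = (-21569 + 23604*(1/16442))*18049 - (-70 + 90)**2 = (-21569 + 11802/8221)*18049 - 1*20**2 = -177306947/8221*18049 - 1*400 = -3200213086403/8221 - 400 = -3200216374803/8221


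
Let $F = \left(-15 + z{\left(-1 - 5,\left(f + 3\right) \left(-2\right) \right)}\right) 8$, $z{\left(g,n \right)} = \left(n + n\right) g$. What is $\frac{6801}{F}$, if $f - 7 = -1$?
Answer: $\frac{2267}{536} \approx 4.2295$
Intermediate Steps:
$f = 6$ ($f = 7 - 1 = 6$)
$z{\left(g,n \right)} = 2 g n$ ($z{\left(g,n \right)} = 2 n g = 2 g n$)
$F = 1608$ ($F = \left(-15 + 2 \left(-1 - 5\right) \left(6 + 3\right) \left(-2\right)\right) 8 = \left(-15 + 2 \left(-1 - 5\right) 9 \left(-2\right)\right) 8 = \left(-15 + 2 \left(-6\right) \left(-18\right)\right) 8 = \left(-15 + 216\right) 8 = 201 \cdot 8 = 1608$)
$\frac{6801}{F} = \frac{6801}{1608} = 6801 \cdot \frac{1}{1608} = \frac{2267}{536}$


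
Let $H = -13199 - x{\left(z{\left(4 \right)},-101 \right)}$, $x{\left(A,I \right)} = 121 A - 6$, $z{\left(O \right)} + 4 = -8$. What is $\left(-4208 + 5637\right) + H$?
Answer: $-10312$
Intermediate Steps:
$z{\left(O \right)} = -12$ ($z{\left(O \right)} = -4 - 8 = -12$)
$x{\left(A,I \right)} = -6 + 121 A$
$H = -11741$ ($H = -13199 - \left(-6 + 121 \left(-12\right)\right) = -13199 - \left(-6 - 1452\right) = -13199 - -1458 = -13199 + 1458 = -11741$)
$\left(-4208 + 5637\right) + H = \left(-4208 + 5637\right) - 11741 = 1429 - 11741 = -10312$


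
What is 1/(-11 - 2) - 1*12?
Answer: -157/13 ≈ -12.077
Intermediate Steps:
1/(-11 - 2) - 1*12 = 1/(-13) - 12 = -1/13 - 12 = -157/13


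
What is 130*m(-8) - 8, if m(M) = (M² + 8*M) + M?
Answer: -1048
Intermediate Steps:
m(M) = M² + 9*M
130*m(-8) - 8 = 130*(-8*(9 - 8)) - 8 = 130*(-8*1) - 8 = 130*(-8) - 8 = -1040 - 8 = -1048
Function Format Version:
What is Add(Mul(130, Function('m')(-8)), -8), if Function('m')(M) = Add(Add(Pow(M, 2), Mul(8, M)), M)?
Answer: -1048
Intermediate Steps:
Function('m')(M) = Add(Pow(M, 2), Mul(9, M))
Add(Mul(130, Function('m')(-8)), -8) = Add(Mul(130, Mul(-8, Add(9, -8))), -8) = Add(Mul(130, Mul(-8, 1)), -8) = Add(Mul(130, -8), -8) = Add(-1040, -8) = -1048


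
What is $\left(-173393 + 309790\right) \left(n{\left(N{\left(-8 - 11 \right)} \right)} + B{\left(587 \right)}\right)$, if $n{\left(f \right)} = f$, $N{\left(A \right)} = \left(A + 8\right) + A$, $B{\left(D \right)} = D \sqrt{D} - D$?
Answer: $-84156949 + 80065039 \sqrt{587} \approx 1.8557 \cdot 10^{9}$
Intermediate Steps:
$B{\left(D \right)} = D^{\frac{3}{2}} - D$
$N{\left(A \right)} = 8 + 2 A$ ($N{\left(A \right)} = \left(8 + A\right) + A = 8 + 2 A$)
$\left(-173393 + 309790\right) \left(n{\left(N{\left(-8 - 11 \right)} \right)} + B{\left(587 \right)}\right) = \left(-173393 + 309790\right) \left(\left(8 + 2 \left(-8 - 11\right)\right) + \left(587^{\frac{3}{2}} - 587\right)\right) = 136397 \left(\left(8 + 2 \left(-19\right)\right) - \left(587 - 587 \sqrt{587}\right)\right) = 136397 \left(\left(8 - 38\right) - \left(587 - 587 \sqrt{587}\right)\right) = 136397 \left(-30 - \left(587 - 587 \sqrt{587}\right)\right) = 136397 \left(-617 + 587 \sqrt{587}\right) = -84156949 + 80065039 \sqrt{587}$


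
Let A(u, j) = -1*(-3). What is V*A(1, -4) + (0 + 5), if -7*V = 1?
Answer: 32/7 ≈ 4.5714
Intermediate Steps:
V = -⅐ (V = -⅐*1 = -⅐ ≈ -0.14286)
A(u, j) = 3
V*A(1, -4) + (0 + 5) = -⅐*3 + (0 + 5) = -3/7 + 5 = 32/7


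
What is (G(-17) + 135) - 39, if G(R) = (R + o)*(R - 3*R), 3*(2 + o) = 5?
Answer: -1480/3 ≈ -493.33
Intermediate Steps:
o = -1/3 (o = -2 + (1/3)*5 = -2 + 5/3 = -1/3 ≈ -0.33333)
G(R) = -2*R*(-1/3 + R) (G(R) = (R - 1/3)*(R - 3*R) = (-1/3 + R)*(-2*R) = -2*R*(-1/3 + R))
(G(-17) + 135) - 39 = ((2/3)*(-17)*(1 - 3*(-17)) + 135) - 39 = ((2/3)*(-17)*(1 + 51) + 135) - 39 = ((2/3)*(-17)*52 + 135) - 39 = (-1768/3 + 135) - 39 = -1363/3 - 39 = -1480/3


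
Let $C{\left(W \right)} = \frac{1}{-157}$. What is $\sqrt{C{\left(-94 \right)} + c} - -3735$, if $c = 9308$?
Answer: $3735 + \frac{\sqrt{229432735}}{157} \approx 3831.5$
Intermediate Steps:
$C{\left(W \right)} = - \frac{1}{157}$
$\sqrt{C{\left(-94 \right)} + c} - -3735 = \sqrt{- \frac{1}{157} + 9308} - -3735 = \sqrt{\frac{1461355}{157}} + 3735 = \frac{\sqrt{229432735}}{157} + 3735 = 3735 + \frac{\sqrt{229432735}}{157}$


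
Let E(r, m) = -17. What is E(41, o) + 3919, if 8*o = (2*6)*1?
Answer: 3902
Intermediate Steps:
o = 3/2 (o = ((2*6)*1)/8 = (12*1)/8 = (⅛)*12 = 3/2 ≈ 1.5000)
E(41, o) + 3919 = -17 + 3919 = 3902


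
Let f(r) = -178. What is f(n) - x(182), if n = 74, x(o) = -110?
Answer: -68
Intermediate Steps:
f(n) - x(182) = -178 - 1*(-110) = -178 + 110 = -68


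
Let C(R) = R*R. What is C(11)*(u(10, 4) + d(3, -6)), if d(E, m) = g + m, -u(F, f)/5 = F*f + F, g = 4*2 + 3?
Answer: -29645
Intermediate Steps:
g = 11 (g = 8 + 3 = 11)
u(F, f) = -5*F - 5*F*f (u(F, f) = -5*(F*f + F) = -5*(F + F*f) = -5*F - 5*F*f)
d(E, m) = 11 + m
C(R) = R**2
C(11)*(u(10, 4) + d(3, -6)) = 11**2*(-5*10*(1 + 4) + (11 - 6)) = 121*(-5*10*5 + 5) = 121*(-250 + 5) = 121*(-245) = -29645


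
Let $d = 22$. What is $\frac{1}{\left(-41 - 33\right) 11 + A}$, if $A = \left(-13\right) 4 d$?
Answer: $- \frac{1}{1958} \approx -0.00051073$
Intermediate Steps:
$A = -1144$ ($A = \left(-13\right) 4 \cdot 22 = \left(-52\right) 22 = -1144$)
$\frac{1}{\left(-41 - 33\right) 11 + A} = \frac{1}{\left(-41 - 33\right) 11 - 1144} = \frac{1}{\left(-74\right) 11 - 1144} = \frac{1}{-814 - 1144} = \frac{1}{-1958} = - \frac{1}{1958}$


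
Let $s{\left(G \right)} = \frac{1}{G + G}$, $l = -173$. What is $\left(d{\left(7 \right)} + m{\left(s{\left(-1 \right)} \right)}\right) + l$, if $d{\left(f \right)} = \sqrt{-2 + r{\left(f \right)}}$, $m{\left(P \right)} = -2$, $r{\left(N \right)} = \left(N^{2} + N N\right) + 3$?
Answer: $-175 + 3 \sqrt{11} \approx -165.05$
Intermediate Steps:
$r{\left(N \right)} = 3 + 2 N^{2}$ ($r{\left(N \right)} = \left(N^{2} + N^{2}\right) + 3 = 2 N^{2} + 3 = 3 + 2 N^{2}$)
$s{\left(G \right)} = \frac{1}{2 G}$
$d{\left(f \right)} = \sqrt{1 + 2 f^{2}}$ ($d{\left(f \right)} = \sqrt{-2 + \left(3 + 2 f^{2}\right)} = \sqrt{1 + 2 f^{2}}$)
$\left(d{\left(7 \right)} + m{\left(s{\left(-1 \right)} \right)}\right) + l = \left(\sqrt{1 + 2 \cdot 7^{2}} - 2\right) - 173 = \left(\sqrt{1 + 2 \cdot 49} - 2\right) - 173 = \left(\sqrt{1 + 98} - 2\right) - 173 = \left(\sqrt{99} - 2\right) - 173 = \left(3 \sqrt{11} - 2\right) - 173 = \left(-2 + 3 \sqrt{11}\right) - 173 = -175 + 3 \sqrt{11}$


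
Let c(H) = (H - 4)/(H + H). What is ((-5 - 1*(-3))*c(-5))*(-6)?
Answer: 54/5 ≈ 10.800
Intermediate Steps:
c(H) = (-4 + H)/(2*H) (c(H) = (-4 + H)/((2*H)) = (-4 + H)*(1/(2*H)) = (-4 + H)/(2*H))
((-5 - 1*(-3))*c(-5))*(-6) = ((-5 - 1*(-3))*((1/2)*(-4 - 5)/(-5)))*(-6) = ((-5 + 3)*((1/2)*(-1/5)*(-9)))*(-6) = -2*9/10*(-6) = -9/5*(-6) = 54/5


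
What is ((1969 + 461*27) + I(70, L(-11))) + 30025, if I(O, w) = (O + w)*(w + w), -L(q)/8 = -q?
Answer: 47609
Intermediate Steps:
L(q) = 8*q (L(q) = -(-8)*q = 8*q)
I(O, w) = 2*w*(O + w) (I(O, w) = (O + w)*(2*w) = 2*w*(O + w))
((1969 + 461*27) + I(70, L(-11))) + 30025 = ((1969 + 461*27) + 2*(8*(-11))*(70 + 8*(-11))) + 30025 = ((1969 + 12447) + 2*(-88)*(70 - 88)) + 30025 = (14416 + 2*(-88)*(-18)) + 30025 = (14416 + 3168) + 30025 = 17584 + 30025 = 47609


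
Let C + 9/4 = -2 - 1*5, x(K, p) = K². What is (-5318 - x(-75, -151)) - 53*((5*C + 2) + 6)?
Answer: -35663/4 ≈ -8915.8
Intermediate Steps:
C = -37/4 (C = -9/4 + (-2 - 1*5) = -9/4 + (-2 - 5) = -9/4 - 7 = -37/4 ≈ -9.2500)
(-5318 - x(-75, -151)) - 53*((5*C + 2) + 6) = (-5318 - 1*(-75)²) - 53*((5*(-37/4) + 2) + 6) = (-5318 - 1*5625) - 53*((-185/4 + 2) + 6) = (-5318 - 5625) - 53*(-177/4 + 6) = -10943 - 53*(-153)/4 = -10943 - 1*(-8109/4) = -10943 + 8109/4 = -35663/4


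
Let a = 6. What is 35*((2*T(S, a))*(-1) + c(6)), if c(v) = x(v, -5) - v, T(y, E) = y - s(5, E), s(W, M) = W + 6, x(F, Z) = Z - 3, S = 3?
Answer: 70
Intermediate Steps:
x(F, Z) = -3 + Z
s(W, M) = 6 + W
T(y, E) = -11 + y (T(y, E) = y - (6 + 5) = y - 1*11 = y - 11 = -11 + y)
c(v) = -8 - v (c(v) = (-3 - 5) - v = -8 - v)
35*((2*T(S, a))*(-1) + c(6)) = 35*((2*(-11 + 3))*(-1) + (-8 - 1*6)) = 35*((2*(-8))*(-1) + (-8 - 6)) = 35*(-16*(-1) - 14) = 35*(16 - 14) = 35*2 = 70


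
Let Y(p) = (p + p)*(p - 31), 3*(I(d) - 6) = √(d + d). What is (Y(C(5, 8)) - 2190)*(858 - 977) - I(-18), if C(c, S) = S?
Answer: 304396 - 2*I ≈ 3.044e+5 - 2.0*I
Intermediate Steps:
I(d) = 6 + √2*√d/3 (I(d) = 6 + √(d + d)/3 = 6 + √(2*d)/3 = 6 + (√2*√d)/3 = 6 + √2*√d/3)
Y(p) = 2*p*(-31 + p) (Y(p) = (2*p)*(-31 + p) = 2*p*(-31 + p))
(Y(C(5, 8)) - 2190)*(858 - 977) - I(-18) = (2*8*(-31 + 8) - 2190)*(858 - 977) - (6 + √2*√(-18)/3) = (2*8*(-23) - 2190)*(-119) - (6 + √2*(3*I*√2)/3) = (-368 - 2190)*(-119) - (6 + 2*I) = -2558*(-119) + (-6 - 2*I) = 304402 + (-6 - 2*I) = 304396 - 2*I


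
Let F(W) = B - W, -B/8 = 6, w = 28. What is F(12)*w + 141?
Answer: -1539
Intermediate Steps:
B = -48 (B = -8*6 = -48)
F(W) = -48 - W
F(12)*w + 141 = (-48 - 1*12)*28 + 141 = (-48 - 12)*28 + 141 = -60*28 + 141 = -1680 + 141 = -1539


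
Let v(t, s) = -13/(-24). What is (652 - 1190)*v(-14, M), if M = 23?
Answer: -3497/12 ≈ -291.42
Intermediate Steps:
v(t, s) = 13/24 (v(t, s) = -13*(-1/24) = 13/24)
(652 - 1190)*v(-14, M) = (652 - 1190)*(13/24) = -538*13/24 = -3497/12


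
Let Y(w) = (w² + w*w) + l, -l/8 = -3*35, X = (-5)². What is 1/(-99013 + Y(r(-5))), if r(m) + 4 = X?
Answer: -1/97291 ≈ -1.0278e-5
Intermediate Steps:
X = 25
r(m) = 21 (r(m) = -4 + 25 = 21)
l = 840 (l = -(-24)*35 = -8*(-105) = 840)
Y(w) = 840 + 2*w² (Y(w) = (w² + w*w) + 840 = (w² + w²) + 840 = 2*w² + 840 = 840 + 2*w²)
1/(-99013 + Y(r(-5))) = 1/(-99013 + (840 + 2*21²)) = 1/(-99013 + (840 + 2*441)) = 1/(-99013 + (840 + 882)) = 1/(-99013 + 1722) = 1/(-97291) = -1/97291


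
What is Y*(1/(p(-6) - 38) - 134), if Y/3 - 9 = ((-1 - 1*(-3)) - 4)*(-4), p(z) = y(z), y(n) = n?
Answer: -300747/44 ≈ -6835.2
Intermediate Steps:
p(z) = z
Y = 51 (Y = 27 + 3*(((-1 - 1*(-3)) - 4)*(-4)) = 27 + 3*(((-1 + 3) - 4)*(-4)) = 27 + 3*((2 - 4)*(-4)) = 27 + 3*(-2*(-4)) = 27 + 3*8 = 27 + 24 = 51)
Y*(1/(p(-6) - 38) - 134) = 51*(1/(-6 - 38) - 134) = 51*(1/(-44) - 134) = 51*(-1/44 - 134) = 51*(-5897/44) = -300747/44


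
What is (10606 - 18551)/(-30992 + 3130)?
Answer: 7945/27862 ≈ 0.28516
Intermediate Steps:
(10606 - 18551)/(-30992 + 3130) = -7945/(-27862) = -7945*(-1/27862) = 7945/27862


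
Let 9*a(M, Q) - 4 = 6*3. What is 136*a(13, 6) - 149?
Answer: 1651/9 ≈ 183.44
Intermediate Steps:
a(M, Q) = 22/9 (a(M, Q) = 4/9 + (6*3)/9 = 4/9 + (⅑)*18 = 4/9 + 2 = 22/9)
136*a(13, 6) - 149 = 136*(22/9) - 149 = 2992/9 - 149 = 1651/9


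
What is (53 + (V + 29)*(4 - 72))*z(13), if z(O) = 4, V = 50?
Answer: -21276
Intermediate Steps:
(53 + (V + 29)*(4 - 72))*z(13) = (53 + (50 + 29)*(4 - 72))*4 = (53 + 79*(-68))*4 = (53 - 5372)*4 = -5319*4 = -21276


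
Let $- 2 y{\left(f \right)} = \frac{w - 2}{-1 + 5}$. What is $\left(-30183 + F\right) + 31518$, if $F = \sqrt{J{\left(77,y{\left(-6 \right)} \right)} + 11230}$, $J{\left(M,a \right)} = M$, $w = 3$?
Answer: $1335 + \sqrt{11307} \approx 1441.3$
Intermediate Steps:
$y{\left(f \right)} = - \frac{1}{8}$ ($y{\left(f \right)} = - \frac{\left(3 - 2\right) \frac{1}{-1 + 5}}{2} = - \frac{1 \cdot \frac{1}{4}}{2} = \left(- \frac{1}{2}\right) \frac{1}{4} = - \frac{1}{8}$)
$F = \sqrt{11307}$ ($F = \sqrt{77 + 11230} = \sqrt{11307} \approx 106.33$)
$\left(-30183 + F\right) + 31518 = \left(-30183 + \sqrt{11307}\right) + 31518 = 1335 + \sqrt{11307}$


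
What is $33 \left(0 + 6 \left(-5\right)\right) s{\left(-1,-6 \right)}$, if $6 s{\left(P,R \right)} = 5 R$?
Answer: $4950$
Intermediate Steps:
$s{\left(P,R \right)} = \frac{5 R}{6}$
$33 \left(0 + 6 \left(-5\right)\right) s{\left(-1,-6 \right)} = 33 \left(0 + 6 \left(-5\right)\right) \frac{5}{6} \left(-6\right) = 33 \left(0 - 30\right) \left(-5\right) = 33 \left(-30\right) \left(-5\right) = \left(-990\right) \left(-5\right) = 4950$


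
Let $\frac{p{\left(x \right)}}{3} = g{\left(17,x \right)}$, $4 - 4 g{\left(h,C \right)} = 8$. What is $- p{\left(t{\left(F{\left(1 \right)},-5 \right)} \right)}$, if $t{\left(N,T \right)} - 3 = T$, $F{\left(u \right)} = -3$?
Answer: $3$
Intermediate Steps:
$g{\left(h,C \right)} = -1$ ($g{\left(h,C \right)} = 1 - 2 = -1$)
$t{\left(N,T \right)} = 3 + T$
$p{\left(x \right)} = -3$ ($p{\left(x \right)} = 3 \left(-1\right) = -3$)
$- p{\left(t{\left(F{\left(1 \right)},-5 \right)} \right)} = \left(-1\right) \left(-3\right) = 3$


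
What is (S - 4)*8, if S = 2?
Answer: -16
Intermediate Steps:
(S - 4)*8 = (2 - 4)*8 = -2*8 = -16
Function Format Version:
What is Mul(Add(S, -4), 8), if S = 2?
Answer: -16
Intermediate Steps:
Mul(Add(S, -4), 8) = Mul(Add(2, -4), 8) = Mul(-2, 8) = -16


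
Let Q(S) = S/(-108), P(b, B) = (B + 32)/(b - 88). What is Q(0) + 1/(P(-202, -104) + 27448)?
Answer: 145/3979996 ≈ 3.6432e-5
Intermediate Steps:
P(b, B) = (32 + B)/(-88 + b)
Q(S) = -S/108 (Q(S) = S*(-1/108) = -S/108)
Q(0) + 1/(P(-202, -104) + 27448) = -1/108*0 + 1/((32 - 104)/(-88 - 202) + 27448) = 0 + 1/(-72/(-290) + 27448) = 0 + 1/(-1/290*(-72) + 27448) = 0 + 1/(36/145 + 27448) = 0 + 1/(3979996/145) = 0 + 145/3979996 = 145/3979996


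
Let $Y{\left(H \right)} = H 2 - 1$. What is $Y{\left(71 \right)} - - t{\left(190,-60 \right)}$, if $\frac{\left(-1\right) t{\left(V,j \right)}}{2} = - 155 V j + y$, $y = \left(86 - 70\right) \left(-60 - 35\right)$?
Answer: $-3530819$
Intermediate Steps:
$y = -1520$ ($y = 16 \left(-95\right) = -1520$)
$Y{\left(H \right)} = -1 + 2 H$ ($Y{\left(H \right)} = 2 H - 1 = -1 + 2 H$)
$t{\left(V,j \right)} = 3040 + 310 V j$ ($t{\left(V,j \right)} = - 2 \left(- 155 V j - 1520\right) = - 2 \left(-1520 - 155 V j\right) = 3040 + 310 V j$)
$Y{\left(71 \right)} - - t{\left(190,-60 \right)} = \left(-1 + 2 \cdot 71\right) - - (3040 + 310 \cdot 190 \left(-60\right)) = \left(-1 + 142\right) - - (3040 - 3534000) = 141 - \left(-1\right) \left(-3530960\right) = 141 - 3530960 = -3530819$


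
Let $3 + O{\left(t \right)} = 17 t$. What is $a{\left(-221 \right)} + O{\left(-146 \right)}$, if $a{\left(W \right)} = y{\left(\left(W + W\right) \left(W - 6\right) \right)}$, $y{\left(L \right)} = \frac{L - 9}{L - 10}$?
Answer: $- \frac{249204815}{100324} \approx -2484.0$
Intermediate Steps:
$y{\left(L \right)} = \frac{-9 + L}{-10 + L}$
$O{\left(t \right)} = -3 + 17 t$
$a{\left(W \right)} = \frac{-9 + 2 W \left(-6 + W\right)}{-10 + 2 W \left(-6 + W\right)}$ ($a{\left(W \right)} = \frac{-9 + \left(W + W\right) \left(W - 6\right)}{-10 + \left(W + W\right) \left(W - 6\right)} = \frac{-9 + 2 W \left(-6 + W\right)}{-10 + 2 W \left(-6 + W\right)}$)
$a{\left(-221 \right)} + O{\left(-146 \right)} = \frac{- \frac{9}{2} - 221 \left(-6 - 221\right)}{-5 - 221 \left(-6 - 221\right)} + \left(-3 + 17 \left(-146\right)\right) = \frac{- \frac{9}{2} - -50167}{-5 - -50167} - 2485 = \frac{- \frac{9}{2} + 50167}{-5 + 50167} - 2485 = \frac{1}{50162} \cdot \frac{100325}{2} - 2485 = \frac{100325}{100324} - 2485 = - \frac{249204815}{100324}$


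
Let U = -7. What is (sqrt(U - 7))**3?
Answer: -14*I*sqrt(14) ≈ -52.383*I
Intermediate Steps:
(sqrt(U - 7))**3 = (sqrt(-7 - 7))**3 = (sqrt(-14))**3 = (I*sqrt(14))**3 = -14*I*sqrt(14)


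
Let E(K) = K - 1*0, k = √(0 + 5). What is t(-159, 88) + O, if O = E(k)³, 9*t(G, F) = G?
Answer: -53/3 + 5*√5 ≈ -6.4863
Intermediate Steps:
t(G, F) = G/9
k = √5 ≈ 2.2361
E(K) = K (E(K) = K + 0 = K)
O = 5*√5 (O = (√5)³ = 5*√5 ≈ 11.180)
t(-159, 88) + O = (⅑)*(-159) + 5*√5 = -53/3 + 5*√5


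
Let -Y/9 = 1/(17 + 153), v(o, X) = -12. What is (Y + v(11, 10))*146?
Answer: -149577/85 ≈ -1759.7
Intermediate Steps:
Y = -9/170 (Y = -9/(17 + 153) = -9/170 ≈ -0.052941)
(Y + v(11, 10))*146 = (-9/170 - 12)*146 = -2049/170*146 = -149577/85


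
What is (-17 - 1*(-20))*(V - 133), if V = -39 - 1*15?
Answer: -561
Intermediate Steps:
V = -54 (V = -39 - 15 = -54)
(-17 - 1*(-20))*(V - 133) = (-17 - 1*(-20))*(-54 - 133) = (-17 + 20)*(-187) = 3*(-187) = -561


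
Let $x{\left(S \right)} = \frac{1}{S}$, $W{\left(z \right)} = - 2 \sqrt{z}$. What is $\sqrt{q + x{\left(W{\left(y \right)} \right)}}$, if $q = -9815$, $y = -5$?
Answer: $\frac{\sqrt{-981500 + 10 i \sqrt{5}}}{10} \approx 0.0011285 + 99.071 i$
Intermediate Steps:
$\sqrt{q + x{\left(W{\left(y \right)} \right)}} = \sqrt{-9815 + \frac{1}{\left(-2\right) \sqrt{-5}}} = \sqrt{-9815 + \frac{1}{\left(-2\right) i \sqrt{5}}} = \sqrt{-9815 + \frac{i \sqrt{5}}{10}}$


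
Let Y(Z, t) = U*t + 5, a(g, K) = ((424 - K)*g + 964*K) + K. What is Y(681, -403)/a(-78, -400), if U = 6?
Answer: 2413/450272 ≈ 0.0053590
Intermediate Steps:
a(g, K) = 965*K + g*(424 - K) (a(g, K) = (g*(424 - K) + 964*K) + K = (964*K + g*(424 - K)) + K = 965*K + g*(424 - K))
Y(Z, t) = 5 + 6*t (Y(Z, t) = 6*t + 5 = 5 + 6*t)
Y(681, -403)/a(-78, -400) = (5 + 6*(-403))/(424*(-78) + 965*(-400) - 1*(-400)*(-78)) = (5 - 2418)/(-33072 - 386000 - 31200) = -2413/(-450272) = -2413*(-1/450272) = 2413/450272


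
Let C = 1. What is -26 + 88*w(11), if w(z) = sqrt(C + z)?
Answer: -26 + 176*sqrt(3) ≈ 278.84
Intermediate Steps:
w(z) = sqrt(1 + z)
-26 + 88*w(11) = -26 + 88*sqrt(1 + 11) = -26 + 88*sqrt(12) = -26 + 88*(2*sqrt(3)) = -26 + 176*sqrt(3)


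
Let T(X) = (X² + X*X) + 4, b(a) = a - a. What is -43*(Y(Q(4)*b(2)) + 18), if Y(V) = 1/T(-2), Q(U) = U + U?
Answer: -9331/12 ≈ -777.58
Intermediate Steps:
b(a) = 0
Q(U) = 2*U
T(X) = 4 + 2*X² (T(X) = (X² + X²) + 4 = 2*X² + 4 = 4 + 2*X²)
Y(V) = 1/12 (Y(V) = 1/(4 + 2*(-2)²) = 1/(4 + 2*4) = 1/(4 + 8) = 1/12)
-43*(Y(Q(4)*b(2)) + 18) = -43*(1/12 + 18) = -43*217/12 = -9331/12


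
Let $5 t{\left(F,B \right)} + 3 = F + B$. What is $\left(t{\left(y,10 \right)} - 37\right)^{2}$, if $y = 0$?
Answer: $\frac{31684}{25} \approx 1267.4$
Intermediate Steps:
$t{\left(F,B \right)} = - \frac{3}{5} + \frac{B}{5} + \frac{F}{5}$ ($t{\left(F,B \right)} = - \frac{3}{5} + \frac{F + B}{5} = - \frac{3}{5} + \frac{B + F}{5} = - \frac{3}{5} + \left(\frac{B}{5} + \frac{F}{5}\right) = - \frac{3}{5} + \frac{B}{5} + \frac{F}{5}$)
$\left(t{\left(y,10 \right)} - 37\right)^{2} = \left(\left(- \frac{3}{5} + \frac{1}{5} \cdot 10 + \frac{1}{5} \cdot 0\right) - 37\right)^{2} = \left(\left(- \frac{3}{5} + 2 + 0\right) - 37\right)^{2} = \left(\frac{7}{5} - 37\right)^{2} = \left(- \frac{178}{5}\right)^{2} = \frac{31684}{25}$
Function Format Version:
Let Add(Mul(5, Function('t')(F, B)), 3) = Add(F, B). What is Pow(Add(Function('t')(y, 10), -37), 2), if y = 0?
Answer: Rational(31684, 25) ≈ 1267.4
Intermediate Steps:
Function('t')(F, B) = Add(Rational(-3, 5), Mul(Rational(1, 5), B), Mul(Rational(1, 5), F)) (Function('t')(F, B) = Add(Rational(-3, 5), Mul(Rational(1, 5), Add(F, B))) = Add(Rational(-3, 5), Mul(Rational(1, 5), Add(B, F))) = Add(Rational(-3, 5), Add(Mul(Rational(1, 5), B), Mul(Rational(1, 5), F))) = Add(Rational(-3, 5), Mul(Rational(1, 5), B), Mul(Rational(1, 5), F)))
Pow(Add(Function('t')(y, 10), -37), 2) = Pow(Add(Add(Rational(-3, 5), Mul(Rational(1, 5), 10), Mul(Rational(1, 5), 0)), -37), 2) = Pow(Add(Add(Rational(-3, 5), 2, 0), -37), 2) = Pow(Add(Rational(7, 5), -37), 2) = Pow(Rational(-178, 5), 2) = Rational(31684, 25)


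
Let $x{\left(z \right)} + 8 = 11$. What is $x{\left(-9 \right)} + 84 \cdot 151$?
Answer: $12687$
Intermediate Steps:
$x{\left(z \right)} = 3$ ($x{\left(z \right)} = -8 + 11 = 3$)
$x{\left(-9 \right)} + 84 \cdot 151 = 3 + 84 \cdot 151 = 3 + 12684 = 12687$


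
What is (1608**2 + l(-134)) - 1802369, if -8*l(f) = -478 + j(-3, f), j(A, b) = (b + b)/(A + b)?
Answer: 429278269/548 ≈ 7.8335e+5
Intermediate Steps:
j(A, b) = 2*b/(A + b) (j(A, b) = (2*b)/(A + b) = 2*b/(A + b))
l(f) = 239/4 - f/(4*(-3 + f)) (l(f) = -(-478 + 2*f/(-3 + f))/8 = 239/4 - f/(4*(-3 + f)))
(1608**2 + l(-134)) - 1802369 = (1608**2 + (-717 + 238*(-134))/(4*(-3 - 134))) - 1802369 = (2585664 + (1/4)*(-717 - 31892)/(-137)) - 1802369 = (2585664 + (1/4)*(-1/137)*(-32609)) - 1802369 = (2585664 + 32609/548) - 1802369 = 1416976481/548 - 1802369 = 429278269/548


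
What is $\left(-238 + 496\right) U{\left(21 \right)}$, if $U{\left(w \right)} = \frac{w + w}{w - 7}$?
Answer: $774$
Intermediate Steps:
$U{\left(w \right)} = \frac{2 w}{-7 + w}$
$\left(-238 + 496\right) U{\left(21 \right)} = \left(-238 + 496\right) 2 \cdot 21 \frac{1}{-7 + 21} = 258 \cdot 2 \cdot 21 \cdot \frac{1}{14} = 258 \cdot 3 = 774$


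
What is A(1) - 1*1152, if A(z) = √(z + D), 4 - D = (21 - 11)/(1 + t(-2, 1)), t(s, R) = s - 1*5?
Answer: -1152 + 2*√15/3 ≈ -1149.4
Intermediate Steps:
t(s, R) = -5 + s (t(s, R) = s - 5 = -5 + s)
D = 17/3 (D = 4 - (21 - 11)/(1 + (-5 - 2)) = 4 - 10/(1 - 7) = 4 - 10/(-6) = 4 - 10*(-1)/6 = 4 - 1*(-5/3) = 4 + 5/3 = 17/3 ≈ 5.6667)
A(z) = √(17/3 + z) (A(z) = √(z + 17/3) = √(17/3 + z))
A(1) - 1*1152 = √(51 + 9*1)/3 - 1*1152 = √(51 + 9)/3 - 1152 = √60/3 - 1152 = (2*√15)/3 - 1152 = 2*√15/3 - 1152 = -1152 + 2*√15/3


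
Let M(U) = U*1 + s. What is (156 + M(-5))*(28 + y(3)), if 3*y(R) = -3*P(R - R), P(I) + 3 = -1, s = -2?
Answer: 4768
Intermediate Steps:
P(I) = -4 (P(I) = -3 - 1 = -4)
y(R) = 4 (y(R) = (-3*(-4))/3 = (⅓)*12 = 4)
M(U) = -2 + U (M(U) = U*1 - 2 = U - 2 = -2 + U)
(156 + M(-5))*(28 + y(3)) = (156 + (-2 - 5))*(28 + 4) = (156 - 7)*32 = 149*32 = 4768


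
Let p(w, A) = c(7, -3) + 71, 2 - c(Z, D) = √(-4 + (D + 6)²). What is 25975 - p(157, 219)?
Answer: 25902 + √5 ≈ 25904.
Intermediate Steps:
c(Z, D) = 2 - √(-4 + (6 + D)²) (c(Z, D) = 2 - √(-4 + (D + 6)²) = 2 - √(-4 + (6 + D)²))
p(w, A) = 73 - √5 (p(w, A) = (2 - √(-4 + (6 - 3)²)) + 71 = (2 - √(-4 + 3²)) + 71 = (2 - √(-4 + 9)) + 71 = (2 - √5) + 71 = 73 - √5)
25975 - p(157, 219) = 25975 - (73 - √5) = 25975 + (-73 + √5) = 25902 + √5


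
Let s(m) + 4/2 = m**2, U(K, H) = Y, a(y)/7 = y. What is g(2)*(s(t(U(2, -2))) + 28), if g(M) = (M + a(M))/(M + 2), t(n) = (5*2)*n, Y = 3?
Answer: 3704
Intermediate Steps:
a(y) = 7*y
U(K, H) = 3
t(n) = 10*n
g(M) = 8*M/(2 + M) (g(M) = (M + 7*M)/(M + 2) = (8*M)/(2 + M) = 8*M/(2 + M))
s(m) = -2 + m**2
g(2)*(s(t(U(2, -2))) + 28) = (8*2/(2 + 2))*((-2 + (10*3)**2) + 28) = (8*2/4)*((-2 + 30**2) + 28) = (8*2*(1/4))*((-2 + 900) + 28) = 4*(898 + 28) = 4*926 = 3704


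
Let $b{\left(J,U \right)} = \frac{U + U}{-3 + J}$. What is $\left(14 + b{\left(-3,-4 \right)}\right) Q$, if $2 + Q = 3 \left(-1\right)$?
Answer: $- \frac{230}{3} \approx -76.667$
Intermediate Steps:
$Q = -5$ ($Q = -2 + 3 \left(-1\right) = -2 - 3 = -5$)
$b{\left(J,U \right)} = \frac{2 U}{-3 + J}$
$\left(14 + b{\left(-3,-4 \right)}\right) Q = \left(14 + 2 \left(-4\right) \frac{1}{-3 - 3}\right) \left(-5\right) = \left(14 + 2 \left(-4\right) \frac{1}{-6}\right) \left(-5\right) = \left(14 + 2 \left(-4\right) \left(- \frac{1}{6}\right)\right) \left(-5\right) = \left(14 + \frac{4}{3}\right) \left(-5\right) = \frac{46}{3} \left(-5\right) = - \frac{230}{3}$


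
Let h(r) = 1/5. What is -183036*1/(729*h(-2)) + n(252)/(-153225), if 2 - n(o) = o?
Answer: -69248530/55161 ≈ -1255.4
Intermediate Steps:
h(r) = ⅕
n(o) = 2 - o
-183036*1/(729*h(-2)) + n(252)/(-153225) = -183036/((⅕)*729) + (2 - 1*252)/(-153225) = -183036/729/5 + (2 - 252)*(-1/153225) = -183036*5/729 - 250*(-1/153225) = -305060/243 + 10/6129 = -69248530/55161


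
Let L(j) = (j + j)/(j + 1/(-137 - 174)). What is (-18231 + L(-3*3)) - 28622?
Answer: -65591401/1400 ≈ -46851.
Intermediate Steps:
L(j) = 2*j/(-1/311 + j) (L(j) = (2*j)/(j + 1/(-311)) = (2*j)/(j - 1/311) = (2*j)/(-1/311 + j) = 2*j/(-1/311 + j))
(-18231 + L(-3*3)) - 28622 = (-18231 + 622*(-3*3)/(-1 + 311*(-3*3))) - 28622 = (-18231 + 622*(-9)/(-1 + 311*(-9))) - 28622 = (-18231 + 622*(-9)/(-1 - 2799)) - 28622 = (-18231 + 622*(-9)/(-2800)) - 28622 = (-18231 + 622*(-9)*(-1/2800)) - 28622 = (-18231 + 2799/1400) - 28622 = -25520601/1400 - 28622 = -65591401/1400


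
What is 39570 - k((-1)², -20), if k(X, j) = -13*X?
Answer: 39583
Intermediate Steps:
39570 - k((-1)², -20) = 39570 - (-13)*(-1)² = 39570 - (-13) = 39570 - 1*(-13) = 39570 + 13 = 39583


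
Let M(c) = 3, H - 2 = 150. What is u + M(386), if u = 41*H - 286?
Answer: 5949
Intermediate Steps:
H = 152 (H = 2 + 150 = 152)
u = 5946 (u = 41*152 - 286 = 6232 - 286 = 5946)
u + M(386) = 5946 + 3 = 5949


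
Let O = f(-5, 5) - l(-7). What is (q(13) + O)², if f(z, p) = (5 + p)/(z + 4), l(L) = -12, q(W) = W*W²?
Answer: 4835601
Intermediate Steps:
q(W) = W³
f(z, p) = (5 + p)/(4 + z)
O = 2 (O = (5 + 5)/(4 - 5) - 1*(-12) = 10/(-1) + 12 = -1*10 + 12 = -10 + 12 = 2)
(q(13) + O)² = (13³ + 2)² = (2197 + 2)² = 2199² = 4835601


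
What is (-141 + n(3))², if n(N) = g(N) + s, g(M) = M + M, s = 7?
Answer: 16384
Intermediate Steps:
g(M) = 2*M
n(N) = 7 + 2*N (n(N) = 2*N + 7 = 7 + 2*N)
(-141 + n(3))² = (-141 + (7 + 2*3))² = (-141 + (7 + 6))² = (-141 + 13)² = (-128)² = 16384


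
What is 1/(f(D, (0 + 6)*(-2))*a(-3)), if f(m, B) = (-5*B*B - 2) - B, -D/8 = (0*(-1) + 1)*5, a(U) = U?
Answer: 1/2130 ≈ 0.00046948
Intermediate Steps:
D = -40 (D = -8*(0*(-1) + 1)*5 = -8*(0 + 1)*5 = -8*5 = -40)
f(m, B) = -2 - B - 5*B**2 (f(m, B) = (-5*B**2 - 2) - B = (-2 - 5*B**2) - B = -2 - B - 5*B**2)
1/(f(D, (0 + 6)*(-2))*a(-3)) = 1/((-2 - (0 + 6)*(-2) - 5*4*(0 + 6)**2)*(-3)) = 1/((-2 - 6*(-2) - 5*(6*(-2))**2)*(-3)) = 1/((-2 - 1*(-12) - 5*(-12)**2)*(-3)) = 1/((-2 + 12 - 5*144)*(-3)) = 1/((-2 + 12 - 720)*(-3)) = 1/(-710*(-3)) = 1/2130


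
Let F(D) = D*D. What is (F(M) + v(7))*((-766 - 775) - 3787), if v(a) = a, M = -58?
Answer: -17960688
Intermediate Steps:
F(D) = D²
(F(M) + v(7))*((-766 - 775) - 3787) = ((-58)² + 7)*((-766 - 775) - 3787) = (3364 + 7)*(-1541 - 3787) = 3371*(-5328) = -17960688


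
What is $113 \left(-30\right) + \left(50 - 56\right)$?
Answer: $-3396$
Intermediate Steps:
$113 \left(-30\right) + \left(50 - 56\right) = -3390 - 6 = -3396$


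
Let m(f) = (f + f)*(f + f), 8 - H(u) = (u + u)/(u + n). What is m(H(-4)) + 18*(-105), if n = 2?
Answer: -1826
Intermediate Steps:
H(u) = 8 - 2*u/(2 + u) (H(u) = 8 - (u + u)/(u + 2) = 8 - 2*u/(2 + u))
m(f) = 4*f**2 (m(f) = (2*f)*(2*f) = 4*f**2)
m(H(-4)) + 18*(-105) = 4*(2*(8 + 3*(-4))/(2 - 4))**2 + 18*(-105) = 4*(2*(8 - 12)/(-2))**2 - 1890 = 4*(2*(-1/2)*(-4))**2 - 1890 = 4*4**2 - 1890 = 4*16 - 1890 = 64 - 1890 = -1826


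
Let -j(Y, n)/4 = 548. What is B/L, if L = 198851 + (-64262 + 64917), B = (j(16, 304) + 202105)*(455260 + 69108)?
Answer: 52413989992/99753 ≈ 5.2544e+5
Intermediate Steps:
j(Y, n) = -2192 (j(Y, n) = -4*548 = -2192)
B = 104827979984 (B = (-2192 + 202105)*(455260 + 69108) = 199913*524368 = 104827979984)
L = 199506 (L = 198851 + 655 = 199506)
B/L = 104827979984/199506 = 104827979984*(1/199506) = 52413989992/99753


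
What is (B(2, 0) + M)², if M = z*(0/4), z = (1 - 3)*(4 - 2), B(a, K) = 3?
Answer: 9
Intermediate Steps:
z = -4 (z = -2*2 = -4)
M = 0 (M = -0/4 = -4*0 = 0)
(B(2, 0) + M)² = (3 + 0)² = 3² = 9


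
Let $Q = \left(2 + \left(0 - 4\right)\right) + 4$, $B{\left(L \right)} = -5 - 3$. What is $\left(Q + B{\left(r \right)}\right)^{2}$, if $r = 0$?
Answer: $36$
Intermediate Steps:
$B{\left(L \right)} = -8$
$Q = 2$ ($Q = \left(2 + \left(0 - 4\right)\right) + 4 = \left(2 - 4\right) + 4 = -2 + 4 = 2$)
$\left(Q + B{\left(r \right)}\right)^{2} = \left(2 - 8\right)^{2} = \left(-6\right)^{2} = 36$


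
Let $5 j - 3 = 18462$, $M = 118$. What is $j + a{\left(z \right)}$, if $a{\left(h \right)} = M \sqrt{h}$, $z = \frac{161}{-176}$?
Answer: $3693 + \frac{59 i \sqrt{1771}}{22} \approx 3693.0 + 112.86 i$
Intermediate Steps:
$z = - \frac{161}{176}$ ($z = 161 \left(- \frac{1}{176}\right) = - \frac{161}{176} \approx -0.91477$)
$j = 3693$ ($j = \frac{3}{5} + \frac{1}{5} \cdot 18462 = \frac{3}{5} + \frac{18462}{5} = 3693$)
$a{\left(h \right)} = 118 \sqrt{h}$
$j + a{\left(z \right)} = 3693 + 118 \sqrt{- \frac{161}{176}} = 3693 + 118 \frac{i \sqrt{1771}}{44} = 3693 + \frac{59 i \sqrt{1771}}{22}$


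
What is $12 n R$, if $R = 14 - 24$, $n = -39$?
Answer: $4680$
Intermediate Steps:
$R = -10$ ($R = 14 - 24 = -10$)
$12 n R = 12 \left(-39\right) \left(-10\right) = \left(-468\right) \left(-10\right) = 4680$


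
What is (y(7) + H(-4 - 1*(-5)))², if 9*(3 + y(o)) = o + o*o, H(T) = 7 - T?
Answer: 6889/81 ≈ 85.049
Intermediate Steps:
y(o) = -3 + o/9 + o²/9 (y(o) = -3 + (o + o*o)/9 = -3 + (o + o²)/9 = -3 + (o/9 + o²/9) = -3 + o/9 + o²/9)
(y(7) + H(-4 - 1*(-5)))² = ((-3 + (⅑)*7 + (⅑)*7²) + (7 - (-4 - 1*(-5))))² = ((-3 + 7/9 + (⅑)*49) + (7 - (-4 + 5)))² = ((-3 + 7/9 + 49/9) + (7 - 1*1))² = (29/9 + (7 - 1))² = (29/9 + 6)² = (83/9)² = 6889/81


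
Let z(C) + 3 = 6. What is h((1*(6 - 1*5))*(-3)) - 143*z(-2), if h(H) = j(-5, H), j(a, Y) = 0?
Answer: -429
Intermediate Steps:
z(C) = 3 (z(C) = -3 + 6 = 3)
h(H) = 0
h((1*(6 - 1*5))*(-3)) - 143*z(-2) = 0 - 143*3 = 0 - 429 = -429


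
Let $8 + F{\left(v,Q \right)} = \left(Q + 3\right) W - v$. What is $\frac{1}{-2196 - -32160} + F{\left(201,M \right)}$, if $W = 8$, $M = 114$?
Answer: $\frac{21783829}{29964} \approx 727.0$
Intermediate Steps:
$F{\left(v,Q \right)} = 16 - v + 8 Q$ ($F{\left(v,Q \right)} = -8 - \left(v - \left(Q + 3\right) 8\right) = -8 - \left(v - \left(3 + Q\right) 8\right) = -8 - \left(-24 + v - 8 Q\right) = -8 + \left(24 - v + 8 Q\right) = 16 - v + 8 Q$)
$\frac{1}{-2196 - -32160} + F{\left(201,M \right)} = \frac{1}{-2196 - -32160} + \left(16 - 201 + 8 \cdot 114\right) = \frac{1}{-2196 + 32160} + \left(16 - 201 + 912\right) = \frac{1}{29964} + 727 = \frac{21783829}{29964}$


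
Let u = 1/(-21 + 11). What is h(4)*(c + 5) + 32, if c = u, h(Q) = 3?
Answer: 467/10 ≈ 46.700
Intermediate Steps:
u = -⅒ (u = 1/(-10) = -⅒ ≈ -0.10000)
c = -⅒ ≈ -0.10000
h(4)*(c + 5) + 32 = 3*(-⅒ + 5) + 32 = 3*(49/10) + 32 = 147/10 + 32 = 467/10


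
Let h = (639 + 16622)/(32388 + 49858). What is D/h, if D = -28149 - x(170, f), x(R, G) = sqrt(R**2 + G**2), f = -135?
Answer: -56466894/421 - 10030*sqrt(1885)/421 ≈ -1.3516e+5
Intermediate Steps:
x(R, G) = sqrt(G**2 + R**2)
h = 421/2006 (h = 17261/82246 = 17261*(1/82246) = 421/2006 ≈ 0.20987)
D = -28149 - 5*sqrt(1885) (D = -28149 - sqrt((-135)**2 + 170**2) = -28149 - sqrt(18225 + 28900) = -28149 - sqrt(47125) = -28149 - 5*sqrt(1885) ≈ -28366.)
D/h = (-28149 - 5*sqrt(1885))/(421/2006) = (-28149 - 5*sqrt(1885))*(2006/421) = -56466894/421 - 10030*sqrt(1885)/421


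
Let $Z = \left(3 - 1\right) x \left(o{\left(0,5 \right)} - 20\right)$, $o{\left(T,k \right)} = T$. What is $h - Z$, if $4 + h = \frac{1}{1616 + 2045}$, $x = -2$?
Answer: $- \frac{307523}{3661} \approx -84.0$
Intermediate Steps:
$Z = 80$ ($Z = \left(3 - 1\right) \left(-2\right) \left(0 - 20\right) = 2 \left(-2\right) \left(-20\right) = \left(-4\right) \left(-20\right) = 80$)
$h = - \frac{14643}{3661}$ ($h = -4 + \frac{1}{1616 + 2045} = -4 + \frac{1}{3661} = - \frac{14643}{3661} \approx -3.9997$)
$h - Z = - \frac{14643}{3661} - 80 = - \frac{307523}{3661}$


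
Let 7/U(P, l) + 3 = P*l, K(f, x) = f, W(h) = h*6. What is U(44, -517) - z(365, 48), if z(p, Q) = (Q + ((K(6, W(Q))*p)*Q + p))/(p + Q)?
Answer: -2400984174/9396163 ≈ -255.53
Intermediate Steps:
W(h) = 6*h
z(p, Q) = (Q + p + 6*Q*p)/(Q + p) (z(p, Q) = (Q + ((6*p)*Q + p))/(p + Q) = (Q + (6*Q*p + p))/(Q + p) = (Q + (p + 6*Q*p))/(Q + p) = (Q + p + 6*Q*p)/(Q + p))
U(P, l) = 7/(-3 + P*l)
U(44, -517) - z(365, 48) = 7/(-3 + 44*(-517)) - (48 + 365 + 6*48*365)/(48 + 365) = 7/(-3 - 22748) - (48 + 365 + 105120)/413 = 7/(-22751) - 105533/413 = 7*(-1/22751) - 1*105533/413 = -7/22751 - 105533/413 = -2400984174/9396163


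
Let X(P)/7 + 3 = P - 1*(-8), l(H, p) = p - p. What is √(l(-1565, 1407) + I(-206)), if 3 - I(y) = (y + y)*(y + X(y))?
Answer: I*√664553 ≈ 815.2*I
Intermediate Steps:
l(H, p) = 0
X(P) = 35 + 7*P (X(P) = -21 + 7*(P - 1*(-8)) = -21 + 7*(P + 8) = -21 + 7*(8 + P) = -21 + (56 + 7*P) = 35 + 7*P)
I(y) = 3 - 2*y*(35 + 8*y) (I(y) = 3 - (y + y)*(y + (35 + 7*y)) = 3 - 2*y*(35 + 8*y))
√(l(-1565, 1407) + I(-206)) = √(0 + (3 - 70*(-206) - 16*(-206)²)) = √(0 + (3 + 14420 - 16*42436)) = √(0 + (3 + 14420 - 678976)) = √(0 - 664553) = √(-664553) = I*√664553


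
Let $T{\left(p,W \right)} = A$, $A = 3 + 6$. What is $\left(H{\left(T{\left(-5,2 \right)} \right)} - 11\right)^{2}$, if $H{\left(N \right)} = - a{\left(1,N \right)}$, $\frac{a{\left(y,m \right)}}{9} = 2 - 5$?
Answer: $256$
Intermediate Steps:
$a{\left(y,m \right)} = -27$ ($a{\left(y,m \right)} = 9 \left(2 - 5\right) = 9 \left(-3\right) = -27$)
$A = 9$
$T{\left(p,W \right)} = 9$
$H{\left(N \right)} = 27$ ($H{\left(N \right)} = \left(-1\right) \left(-27\right) = 27$)
$\left(H{\left(T{\left(-5,2 \right)} \right)} - 11\right)^{2} = \left(27 - 11\right)^{2} = 16^{2} = 256$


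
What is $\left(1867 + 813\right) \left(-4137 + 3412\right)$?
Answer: $-1943000$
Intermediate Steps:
$\left(1867 + 813\right) \left(-4137 + 3412\right) = 2680 \left(-725\right) = -1943000$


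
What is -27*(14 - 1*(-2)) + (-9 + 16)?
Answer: -425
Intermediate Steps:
-27*(14 - 1*(-2)) + (-9 + 16) = -27*(14 + 2) + 7 = -27*16 + 7 = -432 + 7 = -425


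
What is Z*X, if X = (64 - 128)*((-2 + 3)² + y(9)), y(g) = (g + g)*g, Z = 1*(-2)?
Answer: 20864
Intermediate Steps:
Z = -2
y(g) = 2*g² (y(g) = (2*g)*g = 2*g²)
X = -10432 (X = (64 - 128)*((-2 + 3)² + 2*9²) = -64*(1² + 2*81) = -64*(1 + 162) = -64*163 = -10432)
Z*X = -2*(-10432) = 20864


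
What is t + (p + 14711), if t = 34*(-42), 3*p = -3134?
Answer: 36715/3 ≈ 12238.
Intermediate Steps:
p = -3134/3 (p = (⅓)*(-3134) = -3134/3 ≈ -1044.7)
t = -1428
t + (p + 14711) = -1428 + (-3134/3 + 14711) = -1428 + 40999/3 = 36715/3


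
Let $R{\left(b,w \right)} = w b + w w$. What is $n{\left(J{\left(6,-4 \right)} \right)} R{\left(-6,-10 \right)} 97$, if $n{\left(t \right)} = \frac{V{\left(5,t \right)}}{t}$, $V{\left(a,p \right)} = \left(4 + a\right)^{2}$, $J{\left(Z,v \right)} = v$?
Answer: $-314280$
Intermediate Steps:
$R{\left(b,w \right)} = w^{2} + b w$ ($R{\left(b,w \right)} = b w + w^{2} = w^{2} + b w$)
$n{\left(t \right)} = \frac{81}{t}$ ($n{\left(t \right)} = \frac{\left(4 + 5\right)^{2}}{t} = \frac{9^{2}}{t} = \frac{81}{t}$)
$n{\left(J{\left(6,-4 \right)} \right)} R{\left(-6,-10 \right)} 97 = \frac{81}{-4} \left(- 10 \left(-6 - 10\right)\right) 97 = 81 \left(- \frac{1}{4}\right) \left(\left(-10\right) \left(-16\right)\right) 97 = \left(- \frac{81}{4}\right) 160 \cdot 97 = \left(-3240\right) 97 = -314280$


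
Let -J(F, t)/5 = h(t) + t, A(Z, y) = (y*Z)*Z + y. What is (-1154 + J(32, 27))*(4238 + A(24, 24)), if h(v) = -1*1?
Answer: -23222424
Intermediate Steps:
h(v) = -1
A(Z, y) = y + y*Z² (A(Z, y) = (Z*y)*Z + y = y*Z² + y = y + y*Z²)
J(F, t) = 5 - 5*t (J(F, t) = -5*(-1 + t) = 5 - 5*t)
(-1154 + J(32, 27))*(4238 + A(24, 24)) = (-1154 + (5 - 5*27))*(4238 + 24*(1 + 24²)) = (-1154 + (5 - 135))*(4238 + 24*(1 + 576)) = (-1154 - 130)*(4238 + 24*577) = -1284*(4238 + 13848) = -1284*18086 = -23222424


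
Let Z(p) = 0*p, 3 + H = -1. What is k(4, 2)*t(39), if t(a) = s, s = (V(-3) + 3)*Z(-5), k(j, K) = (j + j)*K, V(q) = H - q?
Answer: 0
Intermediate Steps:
H = -4 (H = -3 - 1 = -4)
V(q) = -4 - q
k(j, K) = 2*K*j (k(j, K) = (2*j)*K = 2*K*j)
Z(p) = 0
s = 0 (s = ((-4 - 1*(-3)) + 3)*0 = ((-4 + 3) + 3)*0 = (-1 + 3)*0 = 2*0 = 0)
t(a) = 0
k(4, 2)*t(39) = (2*2*4)*0 = 16*0 = 0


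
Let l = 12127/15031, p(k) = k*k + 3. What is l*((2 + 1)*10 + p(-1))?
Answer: 412318/15031 ≈ 27.431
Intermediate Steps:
p(k) = 3 + k² (p(k) = k² + 3 = 3 + k²)
l = 12127/15031 (l = 12127*(1/15031) = 12127/15031 ≈ 0.80680)
l*((2 + 1)*10 + p(-1)) = 12127*((2 + 1)*10 + (3 + (-1)²))/15031 = 12127*(3*10 + (3 + 1))/15031 = 12127*(30 + 4)/15031 = (12127/15031)*34 = 412318/15031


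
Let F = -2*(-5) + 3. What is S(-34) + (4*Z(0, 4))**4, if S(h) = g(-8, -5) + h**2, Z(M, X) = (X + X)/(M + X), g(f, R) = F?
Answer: 5265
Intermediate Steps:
F = 13 (F = 10 + 3 = 13)
g(f, R) = 13
Z(M, X) = 2*X/(M + X) (Z(M, X) = (2*X)/(M + X) = 2*X/(M + X))
S(h) = 13 + h**2
S(-34) + (4*Z(0, 4))**4 = (13 + (-34)**2) + (4*(2*4/(0 + 4)))**4 = (13 + 1156) + (4*(2*4/4))**4 = 1169 + (4*(2*4*(1/4)))**4 = 1169 + (4*2)**4 = 1169 + 8**4 = 1169 + 4096 = 5265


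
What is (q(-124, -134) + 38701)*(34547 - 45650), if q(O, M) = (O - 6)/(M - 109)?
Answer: -34805954573/81 ≈ -4.2970e+8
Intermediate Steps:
q(O, M) = (-6 + O)/(-109 + M)
(q(-124, -134) + 38701)*(34547 - 45650) = ((-6 - 124)/(-109 - 134) + 38701)*(34547 - 45650) = (-130/(-243) + 38701)*(-11103) = (-1/243*(-130) + 38701)*(-11103) = (130/243 + 38701)*(-11103) = (9404473/243)*(-11103) = -34805954573/81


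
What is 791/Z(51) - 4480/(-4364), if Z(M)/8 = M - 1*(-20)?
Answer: 1499141/619688 ≈ 2.4192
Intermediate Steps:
Z(M) = 160 + 8*M (Z(M) = 8*(M - 1*(-20)) = 8*(M + 20) = 8*(20 + M) = 160 + 8*M)
791/Z(51) - 4480/(-4364) = 791/(160 + 8*51) - 4480/(-4364) = 791/(160 + 408) - 4480*(-1/4364) = 791/568 + 1120/1091 = 1499141/619688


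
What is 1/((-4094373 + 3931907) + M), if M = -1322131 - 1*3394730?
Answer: -1/4879327 ≈ -2.0495e-7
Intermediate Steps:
M = -4716861 (M = -1322131 - 3394730 = -4716861)
1/((-4094373 + 3931907) + M) = 1/((-4094373 + 3931907) - 4716861) = 1/(-162466 - 4716861) = 1/(-4879327) = -1/4879327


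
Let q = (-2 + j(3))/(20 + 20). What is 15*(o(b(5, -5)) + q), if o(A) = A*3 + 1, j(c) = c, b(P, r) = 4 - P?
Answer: -237/8 ≈ -29.625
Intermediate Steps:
o(A) = 1 + 3*A (o(A) = 3*A + 1 = 1 + 3*A)
q = 1/40 (q = (-2 + 3)/(20 + 20) = 1/40 ≈ 0.025000)
15*(o(b(5, -5)) + q) = 15*((1 + 3*(4 - 1*5)) + 1/40) = 15*((1 + 3*(4 - 5)) + 1/40) = 15*((1 + 3*(-1)) + 1/40) = 15*((1 - 3) + 1/40) = 15*(-2 + 1/40) = 15*(-79/40) = -237/8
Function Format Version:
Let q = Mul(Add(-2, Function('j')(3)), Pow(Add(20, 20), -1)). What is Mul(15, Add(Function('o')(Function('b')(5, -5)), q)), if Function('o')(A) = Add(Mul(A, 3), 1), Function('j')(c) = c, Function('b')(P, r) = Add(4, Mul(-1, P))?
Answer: Rational(-237, 8) ≈ -29.625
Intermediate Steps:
Function('o')(A) = Add(1, Mul(3, A)) (Function('o')(A) = Add(Mul(3, A), 1) = Add(1, Mul(3, A)))
q = Rational(1, 40) (q = Mul(Add(-2, 3), Pow(Add(20, 20), -1)) = Mul(1, Pow(40, -1)) = Mul(1, Rational(1, 40)) = Rational(1, 40) ≈ 0.025000)
Mul(15, Add(Function('o')(Function('b')(5, -5)), q)) = Mul(15, Add(Add(1, Mul(3, Add(4, Mul(-1, 5)))), Rational(1, 40))) = Mul(15, Add(Add(1, Mul(3, Add(4, -5))), Rational(1, 40))) = Mul(15, Add(Add(1, Mul(3, -1)), Rational(1, 40))) = Mul(15, Add(Add(1, -3), Rational(1, 40))) = Mul(15, Add(-2, Rational(1, 40))) = Mul(15, Rational(-79, 40)) = Rational(-237, 8)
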